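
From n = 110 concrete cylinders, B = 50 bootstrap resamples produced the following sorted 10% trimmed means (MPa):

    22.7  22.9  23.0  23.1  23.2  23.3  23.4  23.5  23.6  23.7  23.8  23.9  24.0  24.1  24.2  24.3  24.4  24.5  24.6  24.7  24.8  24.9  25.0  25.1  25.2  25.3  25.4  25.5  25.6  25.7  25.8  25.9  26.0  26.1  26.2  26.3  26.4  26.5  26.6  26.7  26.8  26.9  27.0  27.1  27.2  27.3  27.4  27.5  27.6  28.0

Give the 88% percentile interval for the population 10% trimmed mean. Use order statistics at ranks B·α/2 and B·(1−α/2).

α = 0.12; lower rank = 50 × 0.060 = 3; upper rank = 50 × 0.940 = 47.
The 3rd smallest replicate is 23.0; the 47th is 27.4.

(23.0, 27.4)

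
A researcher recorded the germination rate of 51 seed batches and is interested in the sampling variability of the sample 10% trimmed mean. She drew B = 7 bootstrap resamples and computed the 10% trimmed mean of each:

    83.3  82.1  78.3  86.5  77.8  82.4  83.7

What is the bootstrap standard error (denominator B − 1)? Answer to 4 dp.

Bootstrap SE is the standard deviation of the 7 replicate 10% trimmed means.
Mean of replicates: (83.3 + 82.1 + 78.3 + 86.5 + 77.8 + 82.4 + 83.7) / 7 = 574.10000 / 7 = 82.01429
Sum of squared deviations: (+1.28571)² + (+0.08571)² + (−3.71429)² + (+4.48571)² + (−4.21429)² + (+0.38571)² + (+1.68571)² = 56.32857
Variance = 56.32857 / 6 = 9.38810
SE* = √9.38810

SE* = 3.0640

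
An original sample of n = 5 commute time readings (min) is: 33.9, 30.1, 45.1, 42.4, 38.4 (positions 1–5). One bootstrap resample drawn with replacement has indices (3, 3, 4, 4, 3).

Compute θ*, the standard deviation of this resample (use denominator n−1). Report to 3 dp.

Resample values: 45.1, 45.1, 42.4, 42.4, 45.1.
Mean = 44.0200; sum of squared deviations = 8.7480
s² = 8.7480 / 4 = 2.1870
s = √2.1870 = 1.479

θ* = 1.479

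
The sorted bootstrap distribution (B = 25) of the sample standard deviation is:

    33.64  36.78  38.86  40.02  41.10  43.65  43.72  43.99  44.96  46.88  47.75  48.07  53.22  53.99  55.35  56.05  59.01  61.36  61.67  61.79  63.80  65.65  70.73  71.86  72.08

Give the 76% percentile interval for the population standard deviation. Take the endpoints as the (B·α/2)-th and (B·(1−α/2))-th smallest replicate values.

(38.86, 65.65)

α = 0.24; lower rank = 25 × 0.120 = 3; upper rank = 25 × 0.880 = 22.
The 3rd smallest replicate is 38.86; the 22nd is 65.65.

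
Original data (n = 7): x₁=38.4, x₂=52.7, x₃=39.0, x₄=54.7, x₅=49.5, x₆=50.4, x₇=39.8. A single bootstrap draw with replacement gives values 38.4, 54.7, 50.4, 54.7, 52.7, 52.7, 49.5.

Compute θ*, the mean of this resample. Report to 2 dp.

Mean = (38.4 + 54.7 + 50.4 + 54.7 + 52.7 + 52.7 + 49.5) / 7 = 353.10 / 7 = 50.44

θ* = 50.44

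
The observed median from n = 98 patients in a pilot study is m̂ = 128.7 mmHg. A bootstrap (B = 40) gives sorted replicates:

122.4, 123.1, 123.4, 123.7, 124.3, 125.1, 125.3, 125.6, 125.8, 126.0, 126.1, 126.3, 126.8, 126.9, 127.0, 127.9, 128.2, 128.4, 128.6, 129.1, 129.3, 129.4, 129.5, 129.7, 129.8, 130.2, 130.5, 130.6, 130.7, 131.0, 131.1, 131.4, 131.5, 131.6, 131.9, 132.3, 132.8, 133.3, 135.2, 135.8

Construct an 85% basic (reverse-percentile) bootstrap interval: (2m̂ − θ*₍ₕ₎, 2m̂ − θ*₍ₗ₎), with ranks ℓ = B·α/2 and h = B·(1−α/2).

Percentile endpoints at ranks 3 and 37: θ*₍3₎ = 123.4, θ*₍37₎ = 132.8.
Basic interval reflects these around m̂:
  lower = 2 × 128.7 − 132.8 = 124.6
  upper = 2 × 128.7 − 123.4 = 134.0

(124.6, 134.0)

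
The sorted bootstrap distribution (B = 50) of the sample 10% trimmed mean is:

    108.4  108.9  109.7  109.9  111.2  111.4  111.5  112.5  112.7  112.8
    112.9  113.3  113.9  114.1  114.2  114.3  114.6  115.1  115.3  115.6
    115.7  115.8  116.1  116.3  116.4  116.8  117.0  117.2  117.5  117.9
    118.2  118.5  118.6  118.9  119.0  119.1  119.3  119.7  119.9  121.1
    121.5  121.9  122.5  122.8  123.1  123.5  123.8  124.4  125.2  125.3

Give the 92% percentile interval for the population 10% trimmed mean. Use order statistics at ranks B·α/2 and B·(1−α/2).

α = 0.08; lower rank = 50 × 0.040 = 2; upper rank = 50 × 0.960 = 48.
The 2nd smallest replicate is 108.9; the 48th is 124.4.

(108.9, 124.4)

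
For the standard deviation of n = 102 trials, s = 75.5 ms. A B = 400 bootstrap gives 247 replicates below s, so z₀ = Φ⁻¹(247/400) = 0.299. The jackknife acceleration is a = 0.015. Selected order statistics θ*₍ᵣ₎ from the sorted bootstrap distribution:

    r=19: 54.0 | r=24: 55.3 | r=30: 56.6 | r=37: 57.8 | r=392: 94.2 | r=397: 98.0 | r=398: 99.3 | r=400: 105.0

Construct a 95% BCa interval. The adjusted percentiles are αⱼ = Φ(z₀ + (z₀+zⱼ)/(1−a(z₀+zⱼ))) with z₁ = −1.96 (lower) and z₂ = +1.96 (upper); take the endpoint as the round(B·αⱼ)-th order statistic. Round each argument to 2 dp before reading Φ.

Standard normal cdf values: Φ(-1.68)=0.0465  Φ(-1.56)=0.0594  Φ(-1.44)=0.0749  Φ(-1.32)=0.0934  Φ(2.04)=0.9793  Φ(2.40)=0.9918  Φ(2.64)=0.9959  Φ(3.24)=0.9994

(57.8, 99.3)

Lower: z₀ + z₁ = 0.299 + (-1.960) = -1.661; 1 − a(z₀+z₁) = 1 − (0.015)(-1.661) = 1.0249; argument = 0.299 + (-1.661)/1.0249 = -1.3216 → -1.32.
α₁ = Φ(-1.32) = 0.0934; rank = round(400 × 0.0934) = 37; θ*₍37₎ = 57.8.
Upper: z₀ + z₂ = 2.259; 1 − a(z₀+z₂) = 0.9661; argument = 2.6372 → 2.64; α₂ = 0.9959; rank = 398; θ*₍398₎ = 99.3.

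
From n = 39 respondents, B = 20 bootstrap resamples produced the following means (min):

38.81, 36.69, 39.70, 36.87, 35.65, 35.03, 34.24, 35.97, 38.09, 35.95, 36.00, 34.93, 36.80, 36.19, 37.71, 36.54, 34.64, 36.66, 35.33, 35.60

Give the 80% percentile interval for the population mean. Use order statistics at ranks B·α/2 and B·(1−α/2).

(34.64, 38.09)

Sorted replicates: 34.24, 34.64, 34.93, 35.03, 35.33, 35.60, 35.65, 35.95, 35.97, 36.00, 36.19, 36.54, 36.66, 36.69, 36.80, 36.87, 37.71, 38.09, 38.81, 39.70
α = 0.20; lower rank = 20 × 0.100 = 2; upper rank = 20 × 0.900 = 18.
The 2nd smallest replicate is 34.64; the 18th is 38.09.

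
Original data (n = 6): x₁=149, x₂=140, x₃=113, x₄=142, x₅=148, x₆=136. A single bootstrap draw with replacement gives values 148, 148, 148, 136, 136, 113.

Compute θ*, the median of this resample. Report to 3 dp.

θ* = 142.000

Sorted: 113, 136, 136, 148, 148, 148
Median = average of the two middle values = 142.000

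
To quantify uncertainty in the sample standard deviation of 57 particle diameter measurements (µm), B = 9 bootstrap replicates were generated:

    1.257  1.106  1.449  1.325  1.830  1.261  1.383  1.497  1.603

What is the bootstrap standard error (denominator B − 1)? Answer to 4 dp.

Bootstrap SE is the standard deviation of the 9 replicate standard deviations.
Mean of replicates: (1.257 + 1.106 + 1.449 + 1.325 + 1.830 + 1.261 + 1.383 + 1.497 + 1.603) / 9 = 12.71100 / 9 = 1.41233
Sum of squared deviations: (−0.15533)² + (−0.30633)² + (+0.03667)² + (−0.08733)² + (+0.41767)² + (−0.15133)² + (−0.02933)² + (+0.08467)² + (+0.19067)² = 0.36867
Variance = 0.36867 / 8 = 0.04608
SE* = √0.04608

SE* = 0.2147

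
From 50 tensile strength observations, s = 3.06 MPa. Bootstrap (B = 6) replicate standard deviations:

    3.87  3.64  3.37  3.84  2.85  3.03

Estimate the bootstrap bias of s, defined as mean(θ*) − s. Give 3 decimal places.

bias = +0.373

mean(θ*) = (3.87 + 3.64 + 3.37 + 3.84 + 2.85 + 3.03) / 6 = 3.4333
bias = 3.4333 − 3.06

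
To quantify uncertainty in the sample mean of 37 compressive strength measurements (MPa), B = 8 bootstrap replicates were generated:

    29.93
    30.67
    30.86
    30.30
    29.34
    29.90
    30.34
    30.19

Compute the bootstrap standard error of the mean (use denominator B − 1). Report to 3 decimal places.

SE* = 0.476

Bootstrap SE is the standard deviation of the 8 replicate means.
Mean of replicates: (29.93 + 30.67 + 30.86 + 30.30 + 29.34 + 29.90 + 30.34 + 30.19) / 8 = 241.5300 / 8 = 30.1913
Sum of squared deviations: (−0.2613)² + (+0.4788)² + (+0.6687)² + (+0.1088)² + (−0.8513)² + (−0.2913)² + (+0.1487)² + (−0.0012)² = 1.5881
Variance = 1.5881 / 7 = 0.2269
SE* = √0.2269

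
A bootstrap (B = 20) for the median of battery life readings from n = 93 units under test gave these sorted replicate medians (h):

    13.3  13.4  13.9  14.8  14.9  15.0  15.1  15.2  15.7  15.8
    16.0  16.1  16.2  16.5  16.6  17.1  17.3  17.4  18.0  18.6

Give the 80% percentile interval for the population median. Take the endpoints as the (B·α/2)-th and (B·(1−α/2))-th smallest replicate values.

α = 0.20; lower rank = 20 × 0.100 = 2; upper rank = 20 × 0.900 = 18.
The 2nd smallest replicate is 13.4; the 18th is 17.4.

(13.4, 17.4)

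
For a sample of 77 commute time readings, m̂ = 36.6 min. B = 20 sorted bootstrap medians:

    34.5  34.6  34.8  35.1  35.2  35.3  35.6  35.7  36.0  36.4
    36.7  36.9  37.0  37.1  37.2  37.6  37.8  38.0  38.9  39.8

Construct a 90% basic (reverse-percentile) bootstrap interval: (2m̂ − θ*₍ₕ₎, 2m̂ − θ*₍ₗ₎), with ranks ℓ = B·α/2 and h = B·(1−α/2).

(34.3, 38.7)

Percentile endpoints at ranks 1 and 19: θ*₍1₎ = 34.5, θ*₍19₎ = 38.9.
Basic interval reflects these around m̂:
  lower = 2 × 36.6 − 38.9 = 34.3
  upper = 2 × 36.6 − 34.5 = 38.7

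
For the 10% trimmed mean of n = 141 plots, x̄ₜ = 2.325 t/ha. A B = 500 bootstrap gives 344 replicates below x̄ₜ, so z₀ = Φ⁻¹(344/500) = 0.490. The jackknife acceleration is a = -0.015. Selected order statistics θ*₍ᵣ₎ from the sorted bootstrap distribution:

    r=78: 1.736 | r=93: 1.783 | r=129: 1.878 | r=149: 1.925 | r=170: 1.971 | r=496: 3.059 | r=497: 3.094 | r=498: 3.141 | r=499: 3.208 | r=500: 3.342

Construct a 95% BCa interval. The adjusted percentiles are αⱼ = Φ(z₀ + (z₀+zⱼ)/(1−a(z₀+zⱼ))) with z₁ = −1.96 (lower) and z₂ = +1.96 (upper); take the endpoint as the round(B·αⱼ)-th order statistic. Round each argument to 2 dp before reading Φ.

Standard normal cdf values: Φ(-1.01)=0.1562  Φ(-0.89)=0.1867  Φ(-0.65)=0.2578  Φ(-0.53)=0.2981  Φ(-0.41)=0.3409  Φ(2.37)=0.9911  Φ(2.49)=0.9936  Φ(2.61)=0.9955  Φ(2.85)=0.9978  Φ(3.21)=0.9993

Lower: z₀ + z₁ = 0.490 + (-1.960) = -1.470; 1 − a(z₀+z₁) = 1 − (-0.015)(-1.470) = 0.9779; argument = 0.490 + (-1.470)/0.9779 = -1.0131 → -1.01.
α₁ = Φ(-1.01) = 0.1562; rank = round(500 × 0.1562) = 78; θ*₍78₎ = 1.736.
Upper: z₀ + z₂ = 2.450; 1 − a(z₀+z₂) = 1.0368; argument = 2.8532 → 2.85; α₂ = 0.9978; rank = 499; θ*₍499₎ = 3.208.

(1.736, 3.208)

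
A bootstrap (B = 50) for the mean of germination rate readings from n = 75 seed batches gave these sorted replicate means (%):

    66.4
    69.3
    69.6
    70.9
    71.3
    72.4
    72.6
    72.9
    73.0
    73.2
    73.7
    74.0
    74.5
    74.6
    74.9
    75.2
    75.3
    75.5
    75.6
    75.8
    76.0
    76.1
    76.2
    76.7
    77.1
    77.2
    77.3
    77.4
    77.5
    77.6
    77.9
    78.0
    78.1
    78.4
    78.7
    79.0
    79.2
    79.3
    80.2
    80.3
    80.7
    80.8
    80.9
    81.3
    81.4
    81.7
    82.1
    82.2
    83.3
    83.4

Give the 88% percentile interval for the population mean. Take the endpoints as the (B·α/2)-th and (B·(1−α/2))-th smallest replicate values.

(69.6, 82.1)

α = 0.12; lower rank = 50 × 0.060 = 3; upper rank = 50 × 0.940 = 47.
The 3rd smallest replicate is 69.6; the 47th is 82.1.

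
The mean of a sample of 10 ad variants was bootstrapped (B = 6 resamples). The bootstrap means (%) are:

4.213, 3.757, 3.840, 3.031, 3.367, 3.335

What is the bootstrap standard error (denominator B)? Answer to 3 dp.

Bootstrap SE is the standard deviation of the 6 replicate means.
Mean of replicates: (4.213 + 3.757 + 3.840 + 3.031 + 3.367 + 3.335) / 6 = 21.5430 / 6 = 3.5905
Sum of squared deviations: (+0.6225)² + (+0.1665)² + (+0.2495)² + (−0.5595)² + (−0.2235)² + (−0.2555)² = 0.9058
Variance = 0.9058 / 6 = 0.1510
SE* = √0.1510

SE* = 0.389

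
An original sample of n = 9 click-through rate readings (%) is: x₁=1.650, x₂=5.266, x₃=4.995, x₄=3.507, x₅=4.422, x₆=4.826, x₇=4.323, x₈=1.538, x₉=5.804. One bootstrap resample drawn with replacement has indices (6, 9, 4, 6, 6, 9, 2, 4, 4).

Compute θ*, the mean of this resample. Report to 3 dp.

θ* = 4.653

Resample values: 4.826, 5.804, 3.507, 4.826, 4.826, 5.804, 5.266, 3.507, 3.507.
Mean = (4.826 + 5.804 + 3.507 + 4.826 + 4.826 + 5.804 + 5.266 + 3.507 + 3.507) / 9 = 41.8730 / 9 = 4.653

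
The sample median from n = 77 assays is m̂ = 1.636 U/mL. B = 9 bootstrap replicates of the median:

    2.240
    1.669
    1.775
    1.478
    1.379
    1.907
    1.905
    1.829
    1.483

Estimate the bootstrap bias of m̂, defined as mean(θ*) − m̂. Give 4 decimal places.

bias = +0.1046

mean(θ*) = (2.240 + 1.669 + 1.775 + 1.478 + 1.379 + 1.907 + 1.905 + 1.829 + 1.483) / 9 = 1.74056
bias = 1.74056 − 1.636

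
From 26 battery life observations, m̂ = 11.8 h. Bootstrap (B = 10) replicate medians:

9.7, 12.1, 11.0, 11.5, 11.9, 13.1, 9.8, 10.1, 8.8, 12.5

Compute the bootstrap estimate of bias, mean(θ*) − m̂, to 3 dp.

bias = −0.750

mean(θ*) = (9.7 + 12.1 + 11.0 + 11.5 + 11.9 + 13.1 + 9.8 + 10.1 + 8.8 + 12.5) / 10 = 11.0500
bias = 11.0500 − 11.8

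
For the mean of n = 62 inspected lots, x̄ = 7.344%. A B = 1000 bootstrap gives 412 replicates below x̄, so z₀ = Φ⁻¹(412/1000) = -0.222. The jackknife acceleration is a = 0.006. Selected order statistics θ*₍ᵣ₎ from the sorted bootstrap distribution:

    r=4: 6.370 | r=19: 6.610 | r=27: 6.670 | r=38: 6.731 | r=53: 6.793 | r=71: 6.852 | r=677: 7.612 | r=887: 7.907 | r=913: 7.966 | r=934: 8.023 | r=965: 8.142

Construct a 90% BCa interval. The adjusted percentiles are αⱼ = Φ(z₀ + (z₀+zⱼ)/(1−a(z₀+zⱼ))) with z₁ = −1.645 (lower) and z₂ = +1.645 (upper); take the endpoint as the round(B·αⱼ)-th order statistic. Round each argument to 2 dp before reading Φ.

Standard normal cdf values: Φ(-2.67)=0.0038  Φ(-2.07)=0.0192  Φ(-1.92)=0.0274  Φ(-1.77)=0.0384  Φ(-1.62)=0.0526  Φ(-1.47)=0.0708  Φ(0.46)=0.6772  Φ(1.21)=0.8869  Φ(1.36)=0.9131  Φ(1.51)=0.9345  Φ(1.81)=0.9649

Lower: z₀ + z₁ = -0.222 + (-1.645) = -1.867; 1 − a(z₀+z₁) = 1 − (0.006)(-1.867) = 1.0112; argument = -0.222 + (-1.867)/1.0112 = -2.0683 → -2.07.
α₁ = Φ(-2.07) = 0.0192; rank = round(1000 × 0.0192) = 19; θ*₍19₎ = 6.610.
Upper: z₀ + z₂ = 1.423; 1 − a(z₀+z₂) = 0.9915; argument = 1.2133 → 1.21; α₂ = 0.8869; rank = 887; θ*₍887₎ = 7.907.

(6.610, 7.907)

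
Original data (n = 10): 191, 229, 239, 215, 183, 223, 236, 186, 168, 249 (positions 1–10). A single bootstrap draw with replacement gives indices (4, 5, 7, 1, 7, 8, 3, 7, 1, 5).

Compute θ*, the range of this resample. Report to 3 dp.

θ* = 56.000

Resample values: 215, 183, 236, 191, 236, 186, 239, 236, 191, 183.
Range = 239 − 183 = 56.000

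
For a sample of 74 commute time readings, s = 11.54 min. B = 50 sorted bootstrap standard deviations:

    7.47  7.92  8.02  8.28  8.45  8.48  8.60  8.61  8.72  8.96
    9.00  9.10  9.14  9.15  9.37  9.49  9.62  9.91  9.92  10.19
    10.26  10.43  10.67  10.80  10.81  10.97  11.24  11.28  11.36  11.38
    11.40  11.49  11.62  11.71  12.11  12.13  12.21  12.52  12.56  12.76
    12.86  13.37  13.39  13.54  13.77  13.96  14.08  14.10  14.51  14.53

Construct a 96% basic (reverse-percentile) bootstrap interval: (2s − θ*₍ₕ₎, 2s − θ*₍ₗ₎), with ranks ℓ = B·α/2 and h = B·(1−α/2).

(8.57, 15.61)

Percentile endpoints at ranks 1 and 49: θ*₍1₎ = 7.47, θ*₍49₎ = 14.51.
Basic interval reflects these around s:
  lower = 2 × 11.54 − 14.51 = 8.57
  upper = 2 × 11.54 − 7.47 = 15.61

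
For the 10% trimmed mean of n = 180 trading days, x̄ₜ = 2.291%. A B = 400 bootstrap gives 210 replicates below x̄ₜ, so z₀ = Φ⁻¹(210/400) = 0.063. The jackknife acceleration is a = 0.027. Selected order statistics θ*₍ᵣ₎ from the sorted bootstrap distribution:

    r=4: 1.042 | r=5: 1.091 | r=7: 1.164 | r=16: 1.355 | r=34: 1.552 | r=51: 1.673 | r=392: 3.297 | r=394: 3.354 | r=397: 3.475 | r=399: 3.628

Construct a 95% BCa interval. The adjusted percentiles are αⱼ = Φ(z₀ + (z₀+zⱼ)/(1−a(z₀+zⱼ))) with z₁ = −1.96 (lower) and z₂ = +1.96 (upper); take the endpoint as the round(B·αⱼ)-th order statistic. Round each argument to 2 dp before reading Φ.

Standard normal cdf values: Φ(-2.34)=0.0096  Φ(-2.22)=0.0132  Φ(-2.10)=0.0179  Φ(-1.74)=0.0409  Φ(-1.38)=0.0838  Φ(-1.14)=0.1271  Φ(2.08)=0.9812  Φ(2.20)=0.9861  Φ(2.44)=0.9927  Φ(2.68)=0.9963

Lower: z₀ + z₁ = 0.063 + (-1.960) = -1.897; 1 − a(z₀+z₁) = 1 − (0.027)(-1.897) = 1.0512; argument = 0.063 + (-1.897)/1.0512 = -1.7416 → -1.74.
α₁ = Φ(-1.74) = 0.0409; rank = round(400 × 0.0409) = 16; θ*₍16₎ = 1.355.
Upper: z₀ + z₂ = 2.023; 1 − a(z₀+z₂) = 0.9454; argument = 2.2029 → 2.20; α₂ = 0.9861; rank = 394; θ*₍394₎ = 3.354.

(1.355, 3.354)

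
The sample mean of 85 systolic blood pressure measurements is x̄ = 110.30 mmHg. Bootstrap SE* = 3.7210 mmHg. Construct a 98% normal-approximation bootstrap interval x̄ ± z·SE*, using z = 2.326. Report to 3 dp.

Margin = 2.326 × 3.7210 = 8.6550
Interval: 110.30 ± 8.6550

(101.645, 118.955)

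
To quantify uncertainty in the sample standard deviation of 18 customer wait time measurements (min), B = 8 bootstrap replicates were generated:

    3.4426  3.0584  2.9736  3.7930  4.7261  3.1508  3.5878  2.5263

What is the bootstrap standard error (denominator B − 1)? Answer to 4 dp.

SE* = 0.6626

Bootstrap SE is the standard deviation of the 8 replicate standard deviations.
Mean of replicates: (3.4426 + 3.0584 + 2.9736 + 3.7930 + 4.7261 + 3.1508 + 3.5878 + 2.5263) / 8 = 27.25860 / 8 = 3.40733
Sum of squared deviations: (+0.03527)² + (−0.34893)² + (−0.43373)² + (+0.38567)² + (+1.31877)² + (−0.25653)² + (+0.18047)² + (−0.88103)² = 3.07360
Variance = 3.07360 / 7 = 0.43909
SE* = √0.43909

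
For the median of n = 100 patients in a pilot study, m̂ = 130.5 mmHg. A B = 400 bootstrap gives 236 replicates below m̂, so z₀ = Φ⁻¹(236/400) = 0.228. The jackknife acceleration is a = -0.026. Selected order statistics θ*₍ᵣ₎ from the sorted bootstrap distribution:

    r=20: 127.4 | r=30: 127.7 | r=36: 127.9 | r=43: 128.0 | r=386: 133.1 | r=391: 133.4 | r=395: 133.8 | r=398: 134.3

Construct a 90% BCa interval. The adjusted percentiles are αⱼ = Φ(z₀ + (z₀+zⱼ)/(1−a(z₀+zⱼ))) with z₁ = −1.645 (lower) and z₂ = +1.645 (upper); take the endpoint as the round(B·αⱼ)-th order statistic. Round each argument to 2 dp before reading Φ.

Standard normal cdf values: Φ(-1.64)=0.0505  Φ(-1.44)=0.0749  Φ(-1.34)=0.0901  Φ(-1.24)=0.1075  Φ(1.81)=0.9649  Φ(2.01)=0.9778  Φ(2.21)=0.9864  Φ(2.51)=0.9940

Lower: z₀ + z₁ = 0.228 + (-1.645) = -1.417; 1 − a(z₀+z₁) = 1 − (-0.026)(-1.417) = 0.9632; argument = 0.228 + (-1.417)/0.9632 = -1.2432 → -1.24.
α₁ = Φ(-1.24) = 0.1075; rank = round(400 × 0.1075) = 43; θ*₍43₎ = 128.0.
Upper: z₀ + z₂ = 1.873; 1 − a(z₀+z₂) = 1.0487; argument = 2.0140 → 2.01; α₂ = 0.9778; rank = 391; θ*₍391₎ = 133.4.

(128.0, 133.4)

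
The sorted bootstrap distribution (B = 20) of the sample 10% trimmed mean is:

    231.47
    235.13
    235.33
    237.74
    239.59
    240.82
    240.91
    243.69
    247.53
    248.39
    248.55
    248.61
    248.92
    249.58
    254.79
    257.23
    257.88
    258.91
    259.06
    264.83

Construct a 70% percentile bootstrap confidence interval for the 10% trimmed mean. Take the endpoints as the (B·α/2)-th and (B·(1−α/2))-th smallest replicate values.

(235.33, 257.88)

α = 0.30; lower rank = 20 × 0.150 = 3; upper rank = 20 × 0.850 = 17.
The 3rd smallest replicate is 235.33; the 17th is 257.88.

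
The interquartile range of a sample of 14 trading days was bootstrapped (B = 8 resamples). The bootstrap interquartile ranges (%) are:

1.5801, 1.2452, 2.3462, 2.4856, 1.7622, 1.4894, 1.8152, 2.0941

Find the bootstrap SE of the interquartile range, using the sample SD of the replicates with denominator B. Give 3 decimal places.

Bootstrap SE is the standard deviation of the 8 replicate interquartile ranges.
Mean of replicates: (1.5801 + 1.2452 + 2.3462 + 2.4856 + 1.7622 + 1.4894 + 1.8152 + 2.0941) / 8 = 14.81800 / 8 = 1.85225
Sum of squared deviations: (−0.27215)² + (−0.60705)² + (+0.49395)² + (+0.63335)² + (−0.09005)² + (−0.36285)² + (−0.03705)² + (+0.24185)² = 1.28733
Variance = 1.28733 / 8 = 0.16092
SE* = √0.16092

SE* = 0.401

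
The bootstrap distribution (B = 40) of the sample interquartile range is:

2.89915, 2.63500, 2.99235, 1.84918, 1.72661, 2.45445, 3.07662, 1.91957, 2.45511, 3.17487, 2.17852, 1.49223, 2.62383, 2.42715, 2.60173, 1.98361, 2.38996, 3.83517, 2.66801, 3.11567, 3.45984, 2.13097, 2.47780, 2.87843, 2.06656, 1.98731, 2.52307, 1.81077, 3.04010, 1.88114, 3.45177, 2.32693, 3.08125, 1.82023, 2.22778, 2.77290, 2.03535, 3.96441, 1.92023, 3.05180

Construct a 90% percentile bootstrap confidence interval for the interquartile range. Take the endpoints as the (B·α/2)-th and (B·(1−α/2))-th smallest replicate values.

(1.72661, 3.45984)

Sorted replicates: 1.49223, 1.72661, 1.81077, 1.82023, 1.84918, 1.88114, 1.91957, 1.92023, 1.98361, 1.98731, 2.03535, 2.06656, 2.13097, 2.17852, 2.22778, 2.32693, 2.38996, 2.42715, 2.45445, 2.45511, 2.47780, 2.52307, 2.60173, 2.62383, 2.63500, 2.66801, 2.77290, 2.87843, 2.89915, 2.99235, 3.04010, 3.05180, 3.07662, 3.08125, 3.11567, 3.17487, 3.45177, 3.45984, 3.83517, 3.96441
α = 0.10; lower rank = 40 × 0.050 = 2; upper rank = 40 × 0.950 = 38.
The 2nd smallest replicate is 1.72661; the 38th is 3.45984.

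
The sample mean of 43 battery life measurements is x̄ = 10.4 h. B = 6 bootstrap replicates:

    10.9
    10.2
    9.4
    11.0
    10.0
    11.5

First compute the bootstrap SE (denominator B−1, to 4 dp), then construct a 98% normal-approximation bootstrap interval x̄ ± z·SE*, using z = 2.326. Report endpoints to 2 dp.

Mean of replicates = 10.5000; sum of squared deviations = 2.9600; SE* = √(2.9600/5) = 0.7694
Margin = 2.326 × 0.7694 = 1.790
Interval: 10.4 ± 1.790

(8.61, 12.19)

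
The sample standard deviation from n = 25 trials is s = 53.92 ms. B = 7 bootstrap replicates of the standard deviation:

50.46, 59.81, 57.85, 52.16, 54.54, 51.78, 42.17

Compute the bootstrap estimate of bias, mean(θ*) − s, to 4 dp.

bias = −1.2386

mean(θ*) = (50.46 + 59.81 + 57.85 + 52.16 + 54.54 + 51.78 + 42.17) / 7 = 52.68143
bias = 52.68143 − 53.92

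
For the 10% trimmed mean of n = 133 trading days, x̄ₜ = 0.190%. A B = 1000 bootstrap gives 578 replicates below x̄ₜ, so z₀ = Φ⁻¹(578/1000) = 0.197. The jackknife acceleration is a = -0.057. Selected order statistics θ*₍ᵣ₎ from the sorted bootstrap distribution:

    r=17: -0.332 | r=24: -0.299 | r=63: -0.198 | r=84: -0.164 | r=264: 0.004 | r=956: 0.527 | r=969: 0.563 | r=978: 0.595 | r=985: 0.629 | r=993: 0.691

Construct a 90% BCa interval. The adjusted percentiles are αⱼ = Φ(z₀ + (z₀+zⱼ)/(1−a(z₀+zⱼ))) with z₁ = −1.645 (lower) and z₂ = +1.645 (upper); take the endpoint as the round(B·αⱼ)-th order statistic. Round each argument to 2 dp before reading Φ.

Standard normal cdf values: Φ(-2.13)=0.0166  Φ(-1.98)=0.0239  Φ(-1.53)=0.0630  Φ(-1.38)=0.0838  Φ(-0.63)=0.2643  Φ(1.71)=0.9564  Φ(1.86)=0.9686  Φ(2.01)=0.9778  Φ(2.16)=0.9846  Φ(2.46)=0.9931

Lower: z₀ + z₁ = 0.197 + (-1.645) = -1.448; 1 − a(z₀+z₁) = 1 − (-0.057)(-1.448) = 0.9175; argument = 0.197 + (-1.448)/0.9175 = -1.3813 → -1.38.
α₁ = Φ(-1.38) = 0.0838; rank = round(1000 × 0.0838) = 84; θ*₍84₎ = -0.164.
Upper: z₀ + z₂ = 1.842; 1 − a(z₀+z₂) = 1.1050; argument = 1.8640 → 1.86; α₂ = 0.9686; rank = 969; θ*₍969₎ = 0.563.

(-0.164, 0.563)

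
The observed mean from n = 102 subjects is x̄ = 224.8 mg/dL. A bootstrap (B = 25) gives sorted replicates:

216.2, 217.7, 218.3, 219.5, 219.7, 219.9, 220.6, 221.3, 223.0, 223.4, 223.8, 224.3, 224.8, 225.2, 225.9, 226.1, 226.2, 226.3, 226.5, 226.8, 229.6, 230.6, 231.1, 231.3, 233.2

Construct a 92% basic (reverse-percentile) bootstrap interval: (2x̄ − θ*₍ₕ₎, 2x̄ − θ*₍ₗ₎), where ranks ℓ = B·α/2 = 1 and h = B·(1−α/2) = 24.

Percentile endpoints at ranks 1 and 24: θ*₍1₎ = 216.2, θ*₍24₎ = 231.3.
Basic interval reflects these around x̄:
  lower = 2 × 224.8 − 231.3 = 218.3
  upper = 2 × 224.8 − 216.2 = 233.4

(218.3, 233.4)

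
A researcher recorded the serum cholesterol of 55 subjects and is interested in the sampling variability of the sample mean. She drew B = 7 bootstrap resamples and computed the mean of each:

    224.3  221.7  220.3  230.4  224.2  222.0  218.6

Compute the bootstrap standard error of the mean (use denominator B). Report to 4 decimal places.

SE* = 3.5294

Bootstrap SE is the standard deviation of the 7 replicate means.
Mean of replicates: (224.3 + 221.7 + 220.3 + 230.4 + 224.2 + 222.0 + 218.6) / 7 = 1561.50000 / 7 = 223.07143
Sum of squared deviations: (+1.22857)² + (−1.37143)² + (−2.77143)² + (+7.32857)² + (+1.12857)² + (−1.07143)² + (−4.47143)² = 87.19429
Variance = 87.19429 / 7 = 12.45633
SE* = √12.45633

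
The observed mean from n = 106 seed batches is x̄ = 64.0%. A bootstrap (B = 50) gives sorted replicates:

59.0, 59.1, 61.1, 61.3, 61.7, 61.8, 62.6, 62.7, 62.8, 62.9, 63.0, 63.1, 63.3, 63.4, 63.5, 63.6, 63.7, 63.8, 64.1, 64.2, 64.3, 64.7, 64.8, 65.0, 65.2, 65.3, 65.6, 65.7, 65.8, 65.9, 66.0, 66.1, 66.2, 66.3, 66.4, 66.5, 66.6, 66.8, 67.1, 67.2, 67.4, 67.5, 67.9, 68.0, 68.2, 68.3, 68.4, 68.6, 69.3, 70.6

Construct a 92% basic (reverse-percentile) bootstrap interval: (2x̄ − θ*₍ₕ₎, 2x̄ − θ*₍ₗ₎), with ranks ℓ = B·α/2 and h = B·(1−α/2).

(59.4, 68.9)

Percentile endpoints at ranks 2 and 48: θ*₍2₎ = 59.1, θ*₍48₎ = 68.6.
Basic interval reflects these around x̄:
  lower = 2 × 64.0 − 68.6 = 59.4
  upper = 2 × 64.0 − 59.1 = 68.9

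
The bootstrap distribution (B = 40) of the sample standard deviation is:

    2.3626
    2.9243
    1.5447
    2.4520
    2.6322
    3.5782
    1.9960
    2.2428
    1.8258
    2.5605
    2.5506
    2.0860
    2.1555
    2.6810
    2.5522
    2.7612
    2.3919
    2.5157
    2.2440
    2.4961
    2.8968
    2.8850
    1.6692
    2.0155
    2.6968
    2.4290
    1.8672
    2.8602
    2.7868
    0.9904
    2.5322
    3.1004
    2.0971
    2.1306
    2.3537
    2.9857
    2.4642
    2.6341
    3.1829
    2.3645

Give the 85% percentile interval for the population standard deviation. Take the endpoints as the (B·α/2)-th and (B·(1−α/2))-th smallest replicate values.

Sorted replicates: 0.9904, 1.5447, 1.6692, 1.8258, 1.8672, 1.9960, 2.0155, 2.0860, 2.0971, 2.1306, 2.1555, 2.2428, 2.2440, 2.3537, 2.3626, 2.3645, 2.3919, 2.4290, 2.4520, 2.4642, 2.4961, 2.5157, 2.5322, 2.5506, 2.5522, 2.5605, 2.6322, 2.6341, 2.6810, 2.6968, 2.7612, 2.7868, 2.8602, 2.8850, 2.8968, 2.9243, 2.9857, 3.1004, 3.1829, 3.5782
α = 0.15; lower rank = 40 × 0.075 = 3; upper rank = 40 × 0.925 = 37.
The 3rd smallest replicate is 1.6692; the 37th is 2.9857.

(1.6692, 2.9857)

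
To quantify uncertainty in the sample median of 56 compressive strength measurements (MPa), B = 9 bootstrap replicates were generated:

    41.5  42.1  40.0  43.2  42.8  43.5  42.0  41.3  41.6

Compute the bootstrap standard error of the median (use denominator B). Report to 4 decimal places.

Bootstrap SE is the standard deviation of the 9 replicate medians.
Mean of replicates: (41.5 + 42.1 + 40.0 + 43.2 + 42.8 + 43.5 + 42.0 + 41.3 + 41.6) / 9 = 378.00000 / 9 = 42.00000
Sum of squared deviations: (−0.50000)² + (+0.10000)² + (−2.00000)² + (+1.20000)² + (+0.80000)² + (+1.50000)² + (+0.00000)² + (−0.70000)² + (−0.40000)² = 9.24000
Variance = 9.24000 / 9 = 1.02667
SE* = √1.02667

SE* = 1.0132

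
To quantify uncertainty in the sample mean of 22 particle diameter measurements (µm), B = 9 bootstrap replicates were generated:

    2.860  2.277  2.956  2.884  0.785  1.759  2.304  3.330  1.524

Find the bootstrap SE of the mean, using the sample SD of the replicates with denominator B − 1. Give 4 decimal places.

Bootstrap SE is the standard deviation of the 9 replicate means.
Mean of replicates: (2.860 + 2.277 + 2.956 + 2.884 + 0.785 + 1.759 + 2.304 + 3.330 + 1.524) / 9 = 20.67900 / 9 = 2.29767
Sum of squared deviations: (+0.56233)² + (−0.02067)² + (+0.65833)² + (+0.58633)² + (−1.51267)² + (−0.53867)² + (+0.00633)² + (+1.03233)² + (−0.77367)² = 5.33647
Variance = 5.33647 / 8 = 0.66706
SE* = √0.66706

SE* = 0.8167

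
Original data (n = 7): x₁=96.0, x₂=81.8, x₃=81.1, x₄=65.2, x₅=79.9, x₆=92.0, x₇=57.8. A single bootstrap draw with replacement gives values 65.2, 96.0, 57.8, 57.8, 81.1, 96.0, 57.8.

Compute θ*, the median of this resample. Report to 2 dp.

θ* = 65.20

Sorted: 57.8, 57.8, 57.8, 65.2, 81.1, 96.0, 96.0
Median = middle value = 65.20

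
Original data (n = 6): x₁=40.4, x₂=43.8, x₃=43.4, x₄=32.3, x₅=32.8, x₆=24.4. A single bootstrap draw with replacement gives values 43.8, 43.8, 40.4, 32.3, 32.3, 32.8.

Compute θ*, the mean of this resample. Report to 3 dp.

θ* = 37.567

Mean = (43.8 + 43.8 + 40.4 + 32.3 + 32.3 + 32.8) / 6 = 225.40 / 6 = 37.567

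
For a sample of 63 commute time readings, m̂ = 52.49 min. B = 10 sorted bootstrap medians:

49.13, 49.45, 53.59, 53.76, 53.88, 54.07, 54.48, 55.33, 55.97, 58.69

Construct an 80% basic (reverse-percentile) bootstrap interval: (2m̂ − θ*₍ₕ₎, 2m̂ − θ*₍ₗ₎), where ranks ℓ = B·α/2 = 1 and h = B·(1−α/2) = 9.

Percentile endpoints at ranks 1 and 9: θ*₍1₎ = 49.13, θ*₍9₎ = 55.97.
Basic interval reflects these around m̂:
  lower = 2 × 52.49 − 55.97 = 49.01
  upper = 2 × 52.49 − 49.13 = 55.85

(49.01, 55.85)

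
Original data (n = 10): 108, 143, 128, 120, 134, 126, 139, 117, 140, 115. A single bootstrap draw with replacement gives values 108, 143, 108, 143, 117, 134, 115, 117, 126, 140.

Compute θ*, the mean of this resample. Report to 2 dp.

θ* = 125.10

Mean = (108 + 143 + 108 + 143 + 117 + 134 + 115 + 117 + 126 + 140) / 10 = 1251.0 / 10 = 125.10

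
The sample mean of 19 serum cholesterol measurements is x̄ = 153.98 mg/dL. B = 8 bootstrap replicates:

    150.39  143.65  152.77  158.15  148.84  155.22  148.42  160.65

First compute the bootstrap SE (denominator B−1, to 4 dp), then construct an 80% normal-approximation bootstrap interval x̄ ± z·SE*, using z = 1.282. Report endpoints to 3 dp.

(146.823, 161.137)

Mean of replicates = 152.2612; sum of squared deviations = 218.1769; SE* = √(218.1769/7) = 5.5828
Margin = 1.282 × 5.5828 = 7.1571
Interval: 153.98 ± 7.1571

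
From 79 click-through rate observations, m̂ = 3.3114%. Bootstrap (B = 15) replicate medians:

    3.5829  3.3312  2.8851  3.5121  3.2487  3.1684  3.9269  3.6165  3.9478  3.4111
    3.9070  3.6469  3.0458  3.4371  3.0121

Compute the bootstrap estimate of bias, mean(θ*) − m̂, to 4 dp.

mean(θ*) = (3.5829 + 3.3312 + 2.8851 + 3.5121 + 3.2487 + 3.1684 + 3.9269 + 3.6165 + 3.9478 + 3.4111 + 3.9070 + 3.6469 + 3.0458 + 3.4371 + 3.0121) / 15 = 3.44531
bias = 3.44531 − 3.3114

bias = +0.1339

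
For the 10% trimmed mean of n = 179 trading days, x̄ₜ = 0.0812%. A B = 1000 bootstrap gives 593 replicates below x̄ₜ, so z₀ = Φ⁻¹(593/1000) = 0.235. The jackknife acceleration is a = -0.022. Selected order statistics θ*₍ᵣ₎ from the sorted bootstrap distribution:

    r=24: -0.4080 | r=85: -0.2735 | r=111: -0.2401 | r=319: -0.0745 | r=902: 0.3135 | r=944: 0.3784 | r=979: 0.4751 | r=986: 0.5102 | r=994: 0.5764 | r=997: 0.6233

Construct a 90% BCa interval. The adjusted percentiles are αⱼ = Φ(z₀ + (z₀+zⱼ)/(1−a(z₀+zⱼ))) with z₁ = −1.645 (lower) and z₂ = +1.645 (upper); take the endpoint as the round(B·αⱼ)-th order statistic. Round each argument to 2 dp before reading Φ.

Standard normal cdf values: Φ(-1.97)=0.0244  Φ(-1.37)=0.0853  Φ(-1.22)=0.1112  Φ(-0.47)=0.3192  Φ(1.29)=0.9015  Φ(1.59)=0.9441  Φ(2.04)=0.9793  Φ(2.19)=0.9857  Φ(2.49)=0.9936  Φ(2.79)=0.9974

Lower: z₀ + z₁ = 0.235 + (-1.645) = -1.410; 1 − a(z₀+z₁) = 1 − (-0.022)(-1.410) = 0.9690; argument = 0.235 + (-1.410)/0.9690 = -1.2201 → -1.22.
α₁ = Φ(-1.22) = 0.1112; rank = round(1000 × 0.1112) = 111; θ*₍111₎ = -0.2401.
Upper: z₀ + z₂ = 1.880; 1 − a(z₀+z₂) = 1.0414; argument = 2.0403 → 2.04; α₂ = 0.9793; rank = 979; θ*₍979₎ = 0.4751.

(-0.2401, 0.4751)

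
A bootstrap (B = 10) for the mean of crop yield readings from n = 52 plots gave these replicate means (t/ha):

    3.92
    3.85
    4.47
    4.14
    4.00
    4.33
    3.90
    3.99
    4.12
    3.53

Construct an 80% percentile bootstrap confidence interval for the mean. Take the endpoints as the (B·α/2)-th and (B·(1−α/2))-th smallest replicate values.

(3.53, 4.33)

Sorted replicates: 3.53, 3.85, 3.90, 3.92, 3.99, 4.00, 4.12, 4.14, 4.33, 4.47
α = 0.20; lower rank = 10 × 0.100 = 1; upper rank = 10 × 0.900 = 9.
The 1st smallest replicate is 3.53; the 9th is 4.33.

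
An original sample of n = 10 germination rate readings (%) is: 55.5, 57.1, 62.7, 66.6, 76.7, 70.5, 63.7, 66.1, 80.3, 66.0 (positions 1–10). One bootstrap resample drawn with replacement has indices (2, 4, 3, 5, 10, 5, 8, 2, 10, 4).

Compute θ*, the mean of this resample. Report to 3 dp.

Resample values: 57.1, 66.6, 62.7, 76.7, 66.0, 76.7, 66.1, 57.1, 66.0, 66.6.
Mean = (57.1 + 66.6 + 62.7 + 76.7 + 66.0 + 76.7 + 66.1 + 57.1 + 66.0 + 66.6) / 10 = 661.60 / 10 = 66.160

θ* = 66.160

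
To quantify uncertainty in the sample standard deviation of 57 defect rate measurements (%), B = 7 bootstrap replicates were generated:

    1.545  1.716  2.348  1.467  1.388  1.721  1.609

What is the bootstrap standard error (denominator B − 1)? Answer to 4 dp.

Bootstrap SE is the standard deviation of the 7 replicate standard deviations.
Mean of replicates: (1.545 + 1.716 + 2.348 + 1.467 + 1.388 + 1.721 + 1.609) / 7 = 11.79400 / 7 = 1.68486
Sum of squared deviations: (−0.13986)² + (+0.03114)² + (+0.66314)² + (−0.21786)² + (−0.29686)² + (+0.03614)² + (−0.07586)² = 0.60293
Variance = 0.60293 / 6 = 0.10049
SE* = √0.10049

SE* = 0.3170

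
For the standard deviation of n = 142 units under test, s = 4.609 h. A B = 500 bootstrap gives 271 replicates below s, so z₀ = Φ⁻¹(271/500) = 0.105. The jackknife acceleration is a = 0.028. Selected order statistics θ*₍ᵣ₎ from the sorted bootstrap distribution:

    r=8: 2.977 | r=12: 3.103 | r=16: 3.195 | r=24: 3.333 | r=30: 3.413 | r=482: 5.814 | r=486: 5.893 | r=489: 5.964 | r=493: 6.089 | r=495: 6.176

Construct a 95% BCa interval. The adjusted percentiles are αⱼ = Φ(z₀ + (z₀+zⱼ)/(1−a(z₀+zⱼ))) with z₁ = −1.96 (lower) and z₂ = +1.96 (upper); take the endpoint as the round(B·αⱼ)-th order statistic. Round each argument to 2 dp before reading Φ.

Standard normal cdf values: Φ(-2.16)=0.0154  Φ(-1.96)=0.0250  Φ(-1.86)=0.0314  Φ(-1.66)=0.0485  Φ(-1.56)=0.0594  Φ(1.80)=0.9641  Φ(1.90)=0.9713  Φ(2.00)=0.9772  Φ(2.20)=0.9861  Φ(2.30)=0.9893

(3.333, 6.176)

Lower: z₀ + z₁ = 0.105 + (-1.960) = -1.855; 1 − a(z₀+z₁) = 1 − (0.028)(-1.855) = 1.0519; argument = 0.105 + (-1.855)/1.0519 = -1.6584 → -1.66.
α₁ = Φ(-1.66) = 0.0485; rank = round(500 × 0.0485) = 24; θ*₍24₎ = 3.333.
Upper: z₀ + z₂ = 2.065; 1 − a(z₀+z₂) = 0.9422; argument = 2.2967 → 2.30; α₂ = 0.9893; rank = 495; θ*₍495₎ = 6.176.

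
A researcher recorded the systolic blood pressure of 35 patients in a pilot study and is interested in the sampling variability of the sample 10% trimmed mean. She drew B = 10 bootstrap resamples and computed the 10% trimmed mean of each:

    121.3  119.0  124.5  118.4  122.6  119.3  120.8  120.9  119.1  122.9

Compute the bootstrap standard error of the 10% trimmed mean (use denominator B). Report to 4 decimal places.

Bootstrap SE is the standard deviation of the 10 replicate 10% trimmed means.
Mean of replicates: (121.3 + 119.0 + 124.5 + 118.4 + 122.6 + 119.3 + 120.8 + 120.9 + 119.1 + 122.9) / 10 = 1208.80000 / 10 = 120.88000
Sum of squared deviations: (+0.42000)² + (−1.88000)² + (+3.62000)² + (−2.48000)² + (+1.72000)² + (−1.58000)² + (−0.08000)² + (+0.02000)² + (−1.78000)² + (+2.02000)² = 35.67600
Variance = 35.67600 / 10 = 3.56760
SE* = √3.56760

SE* = 1.8888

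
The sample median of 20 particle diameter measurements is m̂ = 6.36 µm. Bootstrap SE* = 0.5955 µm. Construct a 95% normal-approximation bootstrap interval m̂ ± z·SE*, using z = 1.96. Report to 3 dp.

(5.193, 7.527)

Margin = 1.96 × 0.5955 = 1.1672
Interval: 6.36 ± 1.1672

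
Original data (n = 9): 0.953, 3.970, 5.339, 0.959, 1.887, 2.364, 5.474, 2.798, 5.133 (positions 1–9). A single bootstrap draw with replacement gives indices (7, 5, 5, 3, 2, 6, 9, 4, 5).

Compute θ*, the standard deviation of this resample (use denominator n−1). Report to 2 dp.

θ* = 1.77

Resample values: 5.474, 1.887, 1.887, 5.339, 3.970, 2.364, 5.133, 0.959, 1.887.
Mean = 3.2111; sum of squared deviations = 24.9676
s² = 24.9676 / 8 = 3.1209
s = √3.1209 = 1.77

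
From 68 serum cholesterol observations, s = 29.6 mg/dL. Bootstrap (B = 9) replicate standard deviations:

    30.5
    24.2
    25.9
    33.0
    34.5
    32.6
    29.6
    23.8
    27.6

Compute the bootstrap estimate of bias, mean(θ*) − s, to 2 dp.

mean(θ*) = (30.5 + 24.2 + 25.9 + 33.0 + 34.5 + 32.6 + 29.6 + 23.8 + 27.6) / 9 = 29.078
bias = 29.078 − 29.6

bias = −0.52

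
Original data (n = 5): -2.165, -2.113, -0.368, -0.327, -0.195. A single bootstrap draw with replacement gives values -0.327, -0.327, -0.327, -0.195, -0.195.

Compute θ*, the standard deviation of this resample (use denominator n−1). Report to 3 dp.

Mean = -0.2742; sum of squared deviations = 0.0209
s² = 0.0209 / 4 = 0.0052
s = √0.0052 = 0.072

θ* = 0.072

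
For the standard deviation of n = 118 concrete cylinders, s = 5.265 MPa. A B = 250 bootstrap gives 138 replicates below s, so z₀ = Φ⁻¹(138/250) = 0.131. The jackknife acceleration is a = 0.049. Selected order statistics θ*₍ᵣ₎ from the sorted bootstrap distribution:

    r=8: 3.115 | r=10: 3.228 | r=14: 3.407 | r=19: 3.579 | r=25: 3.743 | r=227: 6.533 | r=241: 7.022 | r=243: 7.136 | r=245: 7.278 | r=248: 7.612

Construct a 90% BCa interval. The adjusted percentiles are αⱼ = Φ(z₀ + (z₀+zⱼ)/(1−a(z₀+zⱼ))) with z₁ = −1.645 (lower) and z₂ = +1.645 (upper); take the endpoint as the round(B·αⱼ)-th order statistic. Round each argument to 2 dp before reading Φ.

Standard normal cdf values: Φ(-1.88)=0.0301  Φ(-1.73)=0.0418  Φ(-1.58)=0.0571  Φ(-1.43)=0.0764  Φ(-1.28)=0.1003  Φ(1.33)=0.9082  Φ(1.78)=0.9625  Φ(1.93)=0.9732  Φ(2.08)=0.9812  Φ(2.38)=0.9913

(3.743, 7.278)

Lower: z₀ + z₁ = 0.131 + (-1.645) = -1.514; 1 − a(z₀+z₁) = 1 − (0.049)(-1.514) = 1.0742; argument = 0.131 + (-1.514)/1.0742 = -1.2784 → -1.28.
α₁ = Φ(-1.28) = 0.1003; rank = round(250 × 0.1003) = 25; θ*₍25₎ = 3.743.
Upper: z₀ + z₂ = 1.776; 1 − a(z₀+z₂) = 0.9130; argument = 2.0763 → 2.08; α₂ = 0.9812; rank = 245; θ*₍245₎ = 7.278.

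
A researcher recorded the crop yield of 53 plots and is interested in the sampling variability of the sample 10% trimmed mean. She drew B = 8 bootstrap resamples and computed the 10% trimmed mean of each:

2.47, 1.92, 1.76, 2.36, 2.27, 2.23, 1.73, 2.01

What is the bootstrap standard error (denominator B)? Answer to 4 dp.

Bootstrap SE is the standard deviation of the 8 replicate 10% trimmed means.
Mean of replicates: (2.47 + 1.92 + 1.76 + 2.36 + 2.27 + 2.23 + 1.73 + 2.01) / 8 = 16.75000 / 8 = 2.09375
Sum of squared deviations: (+0.37625)² + (−0.17375)² + (−0.33375)² + (+0.26625)² + (+0.17625)² + (+0.13625)² + (−0.36375)² + (−0.08375)² = 0.54299
Variance = 0.54299 / 8 = 0.06787
SE* = √0.06787

SE* = 0.2605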